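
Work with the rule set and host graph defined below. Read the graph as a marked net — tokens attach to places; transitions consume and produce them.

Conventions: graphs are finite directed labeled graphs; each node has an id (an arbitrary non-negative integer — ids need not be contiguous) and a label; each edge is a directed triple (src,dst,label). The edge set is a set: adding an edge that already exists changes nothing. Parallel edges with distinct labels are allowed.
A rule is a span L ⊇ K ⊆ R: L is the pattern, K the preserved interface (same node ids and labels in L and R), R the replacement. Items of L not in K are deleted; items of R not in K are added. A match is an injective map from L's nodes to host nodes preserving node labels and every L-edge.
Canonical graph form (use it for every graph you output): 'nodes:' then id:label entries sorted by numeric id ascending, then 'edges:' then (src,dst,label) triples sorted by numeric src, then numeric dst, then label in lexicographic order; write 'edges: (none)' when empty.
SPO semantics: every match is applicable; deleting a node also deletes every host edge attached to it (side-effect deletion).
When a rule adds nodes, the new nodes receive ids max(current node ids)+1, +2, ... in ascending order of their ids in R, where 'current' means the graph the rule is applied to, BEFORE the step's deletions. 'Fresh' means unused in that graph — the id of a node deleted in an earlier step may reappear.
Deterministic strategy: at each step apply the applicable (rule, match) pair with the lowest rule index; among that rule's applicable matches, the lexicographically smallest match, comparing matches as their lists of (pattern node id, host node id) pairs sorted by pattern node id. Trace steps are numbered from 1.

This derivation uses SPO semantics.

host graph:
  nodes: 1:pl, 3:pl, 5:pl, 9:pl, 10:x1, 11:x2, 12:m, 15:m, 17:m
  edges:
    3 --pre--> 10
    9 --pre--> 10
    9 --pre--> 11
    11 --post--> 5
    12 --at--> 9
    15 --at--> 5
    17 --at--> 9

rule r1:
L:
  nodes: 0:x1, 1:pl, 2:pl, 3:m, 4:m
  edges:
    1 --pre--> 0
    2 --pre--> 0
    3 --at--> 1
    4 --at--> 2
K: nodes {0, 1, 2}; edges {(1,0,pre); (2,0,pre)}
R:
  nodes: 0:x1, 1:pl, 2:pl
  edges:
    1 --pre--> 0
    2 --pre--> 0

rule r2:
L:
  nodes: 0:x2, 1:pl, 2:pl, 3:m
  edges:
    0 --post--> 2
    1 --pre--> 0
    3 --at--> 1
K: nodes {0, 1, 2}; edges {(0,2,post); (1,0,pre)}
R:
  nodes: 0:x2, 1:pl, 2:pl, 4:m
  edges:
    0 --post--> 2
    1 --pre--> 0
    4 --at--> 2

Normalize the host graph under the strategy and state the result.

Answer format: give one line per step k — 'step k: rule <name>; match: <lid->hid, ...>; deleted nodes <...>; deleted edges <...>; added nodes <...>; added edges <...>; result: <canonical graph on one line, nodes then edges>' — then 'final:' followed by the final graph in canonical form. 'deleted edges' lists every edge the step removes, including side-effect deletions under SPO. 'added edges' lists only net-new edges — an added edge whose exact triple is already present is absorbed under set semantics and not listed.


step 1: rule r2; match: 0->11, 1->9, 2->5, 3->12; deleted nodes 12; deleted edges (12,9,at); added nodes 18; added edges (18,5,at); result: nodes: 1:pl, 3:pl, 5:pl, 9:pl, 10:x1, 11:x2, 15:m, 17:m, 18:m edges: (3,10,pre); (9,10,pre); (9,11,pre); (11,5,post); (15,5,at); (17,9,at); (18,5,at)
step 2: rule r2; match: 0->11, 1->9, 2->5, 3->17; deleted nodes 17; deleted edges (17,9,at); added nodes 19; added edges (19,5,at); result: nodes: 1:pl, 3:pl, 5:pl, 9:pl, 10:x1, 11:x2, 15:m, 18:m, 19:m edges: (3,10,pre); (9,10,pre); (9,11,pre); (11,5,post); (15,5,at); (18,5,at); (19,5,at)
final:
nodes: 1:pl, 3:pl, 5:pl, 9:pl, 10:x1, 11:x2, 15:m, 18:m, 19:m
edges: (3,10,pre); (9,10,pre); (9,11,pre); (11,5,post); (15,5,at); (18,5,at); (19,5,at)


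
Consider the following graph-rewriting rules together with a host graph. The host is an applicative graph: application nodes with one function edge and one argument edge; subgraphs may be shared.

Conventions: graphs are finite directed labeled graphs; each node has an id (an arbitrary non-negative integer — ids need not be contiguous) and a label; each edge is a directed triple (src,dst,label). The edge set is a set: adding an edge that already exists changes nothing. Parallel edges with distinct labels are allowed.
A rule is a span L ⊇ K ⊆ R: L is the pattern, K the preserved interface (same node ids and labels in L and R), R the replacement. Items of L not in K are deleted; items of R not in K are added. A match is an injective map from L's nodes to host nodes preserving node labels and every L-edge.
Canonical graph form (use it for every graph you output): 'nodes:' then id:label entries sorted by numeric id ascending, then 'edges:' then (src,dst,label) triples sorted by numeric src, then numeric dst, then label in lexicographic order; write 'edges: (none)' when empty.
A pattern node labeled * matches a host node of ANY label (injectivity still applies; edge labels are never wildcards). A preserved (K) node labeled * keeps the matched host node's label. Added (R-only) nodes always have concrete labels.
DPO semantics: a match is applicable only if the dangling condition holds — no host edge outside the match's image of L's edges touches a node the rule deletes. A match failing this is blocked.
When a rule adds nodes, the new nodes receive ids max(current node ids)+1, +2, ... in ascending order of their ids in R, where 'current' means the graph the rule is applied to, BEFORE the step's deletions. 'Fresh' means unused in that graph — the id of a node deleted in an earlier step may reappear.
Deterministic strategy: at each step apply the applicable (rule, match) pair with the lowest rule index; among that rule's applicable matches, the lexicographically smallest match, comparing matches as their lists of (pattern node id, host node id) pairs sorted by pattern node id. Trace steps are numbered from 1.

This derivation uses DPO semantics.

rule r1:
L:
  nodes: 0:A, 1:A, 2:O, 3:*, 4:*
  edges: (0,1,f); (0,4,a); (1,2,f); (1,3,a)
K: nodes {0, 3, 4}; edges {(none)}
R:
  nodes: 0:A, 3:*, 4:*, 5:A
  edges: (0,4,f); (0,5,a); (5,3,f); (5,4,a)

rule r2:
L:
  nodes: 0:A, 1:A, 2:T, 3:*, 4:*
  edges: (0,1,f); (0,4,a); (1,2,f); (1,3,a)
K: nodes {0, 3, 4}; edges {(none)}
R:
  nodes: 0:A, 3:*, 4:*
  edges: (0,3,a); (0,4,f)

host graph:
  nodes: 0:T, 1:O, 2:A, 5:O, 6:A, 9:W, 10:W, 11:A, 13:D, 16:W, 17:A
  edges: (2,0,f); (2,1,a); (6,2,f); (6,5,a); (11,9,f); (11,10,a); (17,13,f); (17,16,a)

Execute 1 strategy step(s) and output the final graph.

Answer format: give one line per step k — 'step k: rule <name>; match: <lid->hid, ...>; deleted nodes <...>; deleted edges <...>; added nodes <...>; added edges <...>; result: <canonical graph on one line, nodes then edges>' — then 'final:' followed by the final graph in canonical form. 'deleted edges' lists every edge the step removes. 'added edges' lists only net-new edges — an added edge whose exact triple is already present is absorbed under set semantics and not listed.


step 1: rule r2; match: 0->6, 1->2, 2->0, 3->1, 4->5; deleted nodes 0, 2; deleted edges (2,0,f); (2,1,a); (6,2,f); (6,5,a); added nodes (none); added edges (6,1,a); (6,5,f); result: nodes: 1:O, 5:O, 6:A, 9:W, 10:W, 11:A, 13:D, 16:W, 17:A edges: (6,1,a); (6,5,f); (11,9,f); (11,10,a); (17,13,f); (17,16,a)
final:
nodes: 1:O, 5:O, 6:A, 9:W, 10:W, 11:A, 13:D, 16:W, 17:A
edges: (6,1,a); (6,5,f); (11,9,f); (11,10,a); (17,13,f); (17,16,a)


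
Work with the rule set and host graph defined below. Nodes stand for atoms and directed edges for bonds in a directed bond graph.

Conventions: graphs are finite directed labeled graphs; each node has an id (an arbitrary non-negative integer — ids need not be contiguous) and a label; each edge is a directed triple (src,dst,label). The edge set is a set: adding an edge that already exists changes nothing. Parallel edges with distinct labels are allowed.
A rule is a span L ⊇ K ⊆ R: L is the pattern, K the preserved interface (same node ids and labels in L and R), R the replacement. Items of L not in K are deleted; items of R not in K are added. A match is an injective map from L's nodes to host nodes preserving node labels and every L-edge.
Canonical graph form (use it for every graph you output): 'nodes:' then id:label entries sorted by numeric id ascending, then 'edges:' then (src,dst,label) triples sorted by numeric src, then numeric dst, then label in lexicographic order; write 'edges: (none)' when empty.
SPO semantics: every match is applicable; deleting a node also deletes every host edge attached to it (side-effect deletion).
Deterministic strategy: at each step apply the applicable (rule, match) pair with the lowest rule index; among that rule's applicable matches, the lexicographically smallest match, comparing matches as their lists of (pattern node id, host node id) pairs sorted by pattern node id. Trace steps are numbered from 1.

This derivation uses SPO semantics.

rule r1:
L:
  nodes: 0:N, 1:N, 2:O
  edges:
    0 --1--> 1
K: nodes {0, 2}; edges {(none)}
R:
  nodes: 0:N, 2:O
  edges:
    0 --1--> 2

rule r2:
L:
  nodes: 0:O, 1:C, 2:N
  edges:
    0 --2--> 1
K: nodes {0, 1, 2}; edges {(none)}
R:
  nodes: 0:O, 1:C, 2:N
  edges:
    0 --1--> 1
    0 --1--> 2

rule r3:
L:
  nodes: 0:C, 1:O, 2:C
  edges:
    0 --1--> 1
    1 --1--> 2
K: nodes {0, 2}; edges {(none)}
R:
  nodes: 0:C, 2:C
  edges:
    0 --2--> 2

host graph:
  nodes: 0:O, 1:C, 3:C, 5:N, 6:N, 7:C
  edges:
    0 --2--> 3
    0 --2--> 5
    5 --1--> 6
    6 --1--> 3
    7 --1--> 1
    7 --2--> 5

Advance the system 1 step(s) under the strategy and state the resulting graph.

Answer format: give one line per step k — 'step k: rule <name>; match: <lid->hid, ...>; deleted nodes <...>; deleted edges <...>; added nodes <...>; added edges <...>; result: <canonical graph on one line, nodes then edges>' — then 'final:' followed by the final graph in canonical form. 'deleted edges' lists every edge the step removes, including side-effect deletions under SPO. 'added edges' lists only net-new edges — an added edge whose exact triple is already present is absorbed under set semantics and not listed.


step 1: rule r1; match: 0->5, 1->6, 2->0; deleted nodes 6; deleted edges (5,6,1); (6,3,1); added nodes (none); added edges (5,0,1); result: nodes: 0:O, 1:C, 3:C, 5:N, 7:C edges: (0,3,2); (0,5,2); (5,0,1); (7,1,1); (7,5,2)
final:
nodes: 0:O, 1:C, 3:C, 5:N, 7:C
edges: (0,3,2); (0,5,2); (5,0,1); (7,1,1); (7,5,2)


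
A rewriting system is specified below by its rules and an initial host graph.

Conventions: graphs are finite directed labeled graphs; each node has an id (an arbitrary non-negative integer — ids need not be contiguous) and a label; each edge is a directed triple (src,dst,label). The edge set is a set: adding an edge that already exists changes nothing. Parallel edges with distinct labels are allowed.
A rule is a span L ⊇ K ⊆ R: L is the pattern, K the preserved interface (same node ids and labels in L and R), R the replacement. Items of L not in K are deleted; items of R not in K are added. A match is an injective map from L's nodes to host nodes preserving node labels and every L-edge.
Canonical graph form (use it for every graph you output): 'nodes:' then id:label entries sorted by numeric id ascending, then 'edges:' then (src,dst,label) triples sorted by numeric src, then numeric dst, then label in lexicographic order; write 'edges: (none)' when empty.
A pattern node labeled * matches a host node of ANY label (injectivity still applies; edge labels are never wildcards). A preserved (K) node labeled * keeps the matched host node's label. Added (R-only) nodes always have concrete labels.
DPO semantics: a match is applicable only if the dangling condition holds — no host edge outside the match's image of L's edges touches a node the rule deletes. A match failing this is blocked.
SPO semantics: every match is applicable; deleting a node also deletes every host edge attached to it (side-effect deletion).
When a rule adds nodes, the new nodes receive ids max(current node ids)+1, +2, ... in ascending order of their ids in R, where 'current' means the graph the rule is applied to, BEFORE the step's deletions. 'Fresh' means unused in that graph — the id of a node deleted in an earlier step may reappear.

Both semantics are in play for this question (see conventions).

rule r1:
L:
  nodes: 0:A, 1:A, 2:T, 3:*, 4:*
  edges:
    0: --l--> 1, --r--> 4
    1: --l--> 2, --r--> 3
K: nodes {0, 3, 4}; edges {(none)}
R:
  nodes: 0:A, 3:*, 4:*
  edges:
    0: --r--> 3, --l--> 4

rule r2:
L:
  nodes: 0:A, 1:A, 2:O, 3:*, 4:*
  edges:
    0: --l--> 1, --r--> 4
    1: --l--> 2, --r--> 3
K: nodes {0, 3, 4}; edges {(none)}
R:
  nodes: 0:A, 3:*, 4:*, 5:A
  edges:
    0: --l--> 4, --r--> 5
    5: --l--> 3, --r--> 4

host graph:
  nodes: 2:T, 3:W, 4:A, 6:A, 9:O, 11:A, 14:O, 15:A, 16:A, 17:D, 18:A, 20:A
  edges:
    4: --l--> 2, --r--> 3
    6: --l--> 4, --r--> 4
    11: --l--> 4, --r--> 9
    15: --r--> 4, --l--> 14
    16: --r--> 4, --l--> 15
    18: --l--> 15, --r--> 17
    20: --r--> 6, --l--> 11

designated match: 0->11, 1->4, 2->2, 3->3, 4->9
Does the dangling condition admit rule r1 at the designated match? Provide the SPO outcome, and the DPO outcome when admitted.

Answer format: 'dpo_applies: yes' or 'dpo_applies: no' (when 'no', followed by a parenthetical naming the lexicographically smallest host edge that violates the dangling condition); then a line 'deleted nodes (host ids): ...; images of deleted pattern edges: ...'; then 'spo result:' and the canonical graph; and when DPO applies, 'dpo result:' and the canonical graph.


dpo_applies: no
(the rule deletes node 4, which keeps host edge (6,4,l) outside the match image — the dangling condition fails, DPO blocks; SPO proceeds and side-deletes such edges)
deleted nodes (host ids): 2, 4; images of deleted pattern edges: (4,2,l); (4,3,r); (11,4,l); (11,9,r)
spo result:
nodes: 3:W, 6:A, 9:O, 11:A, 14:O, 15:A, 16:A, 17:D, 18:A, 20:A
edges: (11,3,r); (11,9,l); (15,14,l); (16,15,l); (18,15,l); (18,17,r); (20,6,r); (20,11,l)


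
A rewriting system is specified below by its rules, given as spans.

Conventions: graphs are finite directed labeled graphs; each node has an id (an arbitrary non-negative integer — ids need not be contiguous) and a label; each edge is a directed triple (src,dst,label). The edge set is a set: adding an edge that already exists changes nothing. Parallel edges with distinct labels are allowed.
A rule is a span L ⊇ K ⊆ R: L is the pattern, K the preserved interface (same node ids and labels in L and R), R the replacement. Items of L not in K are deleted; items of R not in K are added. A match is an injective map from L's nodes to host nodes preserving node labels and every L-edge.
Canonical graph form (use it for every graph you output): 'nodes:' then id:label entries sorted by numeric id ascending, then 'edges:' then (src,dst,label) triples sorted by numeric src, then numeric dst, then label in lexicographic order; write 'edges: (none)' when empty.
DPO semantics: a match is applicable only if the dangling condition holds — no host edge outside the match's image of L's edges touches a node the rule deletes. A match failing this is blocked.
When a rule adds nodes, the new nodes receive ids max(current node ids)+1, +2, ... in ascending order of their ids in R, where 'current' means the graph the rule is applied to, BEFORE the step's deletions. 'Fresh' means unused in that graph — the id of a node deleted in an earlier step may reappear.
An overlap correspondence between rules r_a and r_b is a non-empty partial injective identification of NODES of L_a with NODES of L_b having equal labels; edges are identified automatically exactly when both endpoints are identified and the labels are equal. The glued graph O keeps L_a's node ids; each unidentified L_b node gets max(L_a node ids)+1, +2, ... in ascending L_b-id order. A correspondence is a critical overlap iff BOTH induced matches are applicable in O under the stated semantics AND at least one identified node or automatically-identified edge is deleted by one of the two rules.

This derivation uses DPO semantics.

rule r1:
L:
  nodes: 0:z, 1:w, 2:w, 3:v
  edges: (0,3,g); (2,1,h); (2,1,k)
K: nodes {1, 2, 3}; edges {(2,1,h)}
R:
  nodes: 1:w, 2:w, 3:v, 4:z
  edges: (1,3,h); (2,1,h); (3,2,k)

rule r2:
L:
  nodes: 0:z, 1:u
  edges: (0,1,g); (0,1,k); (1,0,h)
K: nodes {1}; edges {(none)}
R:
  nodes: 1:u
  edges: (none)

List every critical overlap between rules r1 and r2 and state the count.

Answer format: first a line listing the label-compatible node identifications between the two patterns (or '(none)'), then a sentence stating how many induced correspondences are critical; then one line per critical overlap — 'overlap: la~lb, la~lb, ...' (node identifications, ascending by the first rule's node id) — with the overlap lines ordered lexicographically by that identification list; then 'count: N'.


label-compatible node identifications between L(r1) and L(r2): 0~0
0 of the induced correspondences are critical overlaps of r1 and r2.
count: 0


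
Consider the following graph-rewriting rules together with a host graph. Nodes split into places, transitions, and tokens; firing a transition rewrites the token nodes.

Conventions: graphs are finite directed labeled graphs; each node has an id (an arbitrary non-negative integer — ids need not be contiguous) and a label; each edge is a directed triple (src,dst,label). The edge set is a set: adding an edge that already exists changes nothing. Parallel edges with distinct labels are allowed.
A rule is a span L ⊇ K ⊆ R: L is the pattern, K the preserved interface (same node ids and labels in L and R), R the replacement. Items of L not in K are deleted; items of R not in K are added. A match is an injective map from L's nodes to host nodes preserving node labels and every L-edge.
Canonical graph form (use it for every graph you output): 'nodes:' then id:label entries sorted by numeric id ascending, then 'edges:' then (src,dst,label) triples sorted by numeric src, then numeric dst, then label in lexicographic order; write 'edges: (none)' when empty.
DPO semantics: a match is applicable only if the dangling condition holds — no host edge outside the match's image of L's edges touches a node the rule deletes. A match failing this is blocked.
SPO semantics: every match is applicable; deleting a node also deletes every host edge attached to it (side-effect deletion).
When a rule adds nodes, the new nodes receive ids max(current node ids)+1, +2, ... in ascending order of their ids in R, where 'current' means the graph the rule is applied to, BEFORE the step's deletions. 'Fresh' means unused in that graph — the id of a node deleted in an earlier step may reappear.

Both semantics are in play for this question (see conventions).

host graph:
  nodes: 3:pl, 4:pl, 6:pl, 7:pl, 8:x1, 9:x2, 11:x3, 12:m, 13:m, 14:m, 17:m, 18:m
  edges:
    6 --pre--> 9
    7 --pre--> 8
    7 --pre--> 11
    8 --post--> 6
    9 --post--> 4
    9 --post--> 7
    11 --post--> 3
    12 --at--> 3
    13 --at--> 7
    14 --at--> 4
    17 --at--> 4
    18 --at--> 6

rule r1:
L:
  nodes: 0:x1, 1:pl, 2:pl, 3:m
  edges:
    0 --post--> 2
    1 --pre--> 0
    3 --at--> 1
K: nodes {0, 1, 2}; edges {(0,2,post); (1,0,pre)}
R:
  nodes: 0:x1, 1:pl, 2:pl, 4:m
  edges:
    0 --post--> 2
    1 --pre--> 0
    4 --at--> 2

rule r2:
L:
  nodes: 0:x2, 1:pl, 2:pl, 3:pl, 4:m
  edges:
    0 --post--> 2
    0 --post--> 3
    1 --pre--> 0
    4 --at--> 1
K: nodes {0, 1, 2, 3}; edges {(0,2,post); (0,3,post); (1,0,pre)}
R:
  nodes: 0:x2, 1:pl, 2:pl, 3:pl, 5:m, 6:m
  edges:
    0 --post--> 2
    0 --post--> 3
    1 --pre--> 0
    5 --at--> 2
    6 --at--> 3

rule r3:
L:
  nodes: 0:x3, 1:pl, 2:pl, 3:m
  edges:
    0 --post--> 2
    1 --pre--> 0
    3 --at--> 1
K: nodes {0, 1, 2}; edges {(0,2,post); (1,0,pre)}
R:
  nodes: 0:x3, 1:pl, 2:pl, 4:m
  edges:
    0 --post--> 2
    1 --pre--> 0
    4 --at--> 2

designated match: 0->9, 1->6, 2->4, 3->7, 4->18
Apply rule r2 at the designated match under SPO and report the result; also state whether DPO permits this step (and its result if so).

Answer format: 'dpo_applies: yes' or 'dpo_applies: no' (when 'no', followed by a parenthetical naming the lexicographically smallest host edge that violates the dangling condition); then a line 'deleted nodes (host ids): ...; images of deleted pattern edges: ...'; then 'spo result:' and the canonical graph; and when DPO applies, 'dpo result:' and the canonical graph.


dpo_applies: yes
deleted nodes (host ids): 18; images of deleted pattern edges: (18,6,at)
spo result:
nodes: 3:pl, 4:pl, 6:pl, 7:pl, 8:x1, 9:x2, 11:x3, 12:m, 13:m, 14:m, 17:m, 19:m, 20:m
edges: (6,9,pre); (7,8,pre); (7,11,pre); (8,6,post); (9,4,post); (9,7,post); (11,3,post); (12,3,at); (13,7,at); (14,4,at); (17,4,at); (19,4,at); (20,7,at)
dpo result:
nodes: 3:pl, 4:pl, 6:pl, 7:pl, 8:x1, 9:x2, 11:x3, 12:m, 13:m, 14:m, 17:m, 19:m, 20:m
edges: (6,9,pre); (7,8,pre); (7,11,pre); (8,6,post); (9,4,post); (9,7,post); (11,3,post); (12,3,at); (13,7,at); (14,4,at); (17,4,at); (19,4,at); (20,7,at)


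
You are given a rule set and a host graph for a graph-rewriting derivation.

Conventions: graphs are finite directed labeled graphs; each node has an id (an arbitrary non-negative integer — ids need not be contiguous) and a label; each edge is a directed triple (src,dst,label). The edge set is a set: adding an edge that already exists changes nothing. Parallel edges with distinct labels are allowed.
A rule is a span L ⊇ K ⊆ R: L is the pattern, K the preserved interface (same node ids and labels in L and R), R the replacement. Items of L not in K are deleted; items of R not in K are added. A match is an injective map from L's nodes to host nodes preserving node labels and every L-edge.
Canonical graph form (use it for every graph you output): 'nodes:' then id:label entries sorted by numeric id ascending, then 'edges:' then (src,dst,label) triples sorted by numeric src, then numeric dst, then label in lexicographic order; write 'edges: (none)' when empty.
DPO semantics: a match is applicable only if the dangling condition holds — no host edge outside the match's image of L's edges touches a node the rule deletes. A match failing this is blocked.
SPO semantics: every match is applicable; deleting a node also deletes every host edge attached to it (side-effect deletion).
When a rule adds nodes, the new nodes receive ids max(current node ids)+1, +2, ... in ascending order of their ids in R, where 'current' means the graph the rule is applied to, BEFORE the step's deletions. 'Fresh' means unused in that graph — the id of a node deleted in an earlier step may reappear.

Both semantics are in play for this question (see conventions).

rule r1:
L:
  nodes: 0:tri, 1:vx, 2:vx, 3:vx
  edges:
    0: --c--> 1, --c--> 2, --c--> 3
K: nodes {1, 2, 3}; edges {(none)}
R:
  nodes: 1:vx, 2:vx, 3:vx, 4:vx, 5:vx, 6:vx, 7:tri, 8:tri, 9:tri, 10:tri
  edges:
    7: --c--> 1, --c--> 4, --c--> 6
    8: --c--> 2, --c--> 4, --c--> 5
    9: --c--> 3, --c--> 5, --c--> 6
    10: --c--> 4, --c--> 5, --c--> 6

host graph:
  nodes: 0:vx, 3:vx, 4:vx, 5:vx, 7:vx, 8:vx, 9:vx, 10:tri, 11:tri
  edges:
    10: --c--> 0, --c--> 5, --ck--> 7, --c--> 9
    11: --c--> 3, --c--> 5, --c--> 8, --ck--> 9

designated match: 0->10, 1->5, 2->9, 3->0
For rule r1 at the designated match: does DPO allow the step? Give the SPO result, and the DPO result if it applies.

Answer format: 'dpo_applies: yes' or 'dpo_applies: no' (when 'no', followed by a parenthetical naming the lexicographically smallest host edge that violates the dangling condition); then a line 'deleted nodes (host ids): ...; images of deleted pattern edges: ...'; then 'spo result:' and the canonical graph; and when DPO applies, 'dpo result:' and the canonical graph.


dpo_applies: no
(the rule deletes node 10, which keeps host edge (10,7,ck) outside the match image — the dangling condition fails, DPO blocks; SPO proceeds and side-deletes such edges)
deleted nodes (host ids): 10; images of deleted pattern edges: (10,0,c); (10,5,c); (10,9,c)
spo result:
nodes: 0:vx, 3:vx, 4:vx, 5:vx, 7:vx, 8:vx, 9:vx, 11:tri, 12:vx, 13:vx, 14:vx, 15:tri, 16:tri, 17:tri, 18:tri
edges: (11,3,c); (11,5,c); (11,8,c); (11,9,ck); (15,5,c); (15,12,c); (15,14,c); (16,9,c); (16,12,c); (16,13,c); (17,0,c); (17,13,c); (17,14,c); (18,12,c); (18,13,c); (18,14,c)


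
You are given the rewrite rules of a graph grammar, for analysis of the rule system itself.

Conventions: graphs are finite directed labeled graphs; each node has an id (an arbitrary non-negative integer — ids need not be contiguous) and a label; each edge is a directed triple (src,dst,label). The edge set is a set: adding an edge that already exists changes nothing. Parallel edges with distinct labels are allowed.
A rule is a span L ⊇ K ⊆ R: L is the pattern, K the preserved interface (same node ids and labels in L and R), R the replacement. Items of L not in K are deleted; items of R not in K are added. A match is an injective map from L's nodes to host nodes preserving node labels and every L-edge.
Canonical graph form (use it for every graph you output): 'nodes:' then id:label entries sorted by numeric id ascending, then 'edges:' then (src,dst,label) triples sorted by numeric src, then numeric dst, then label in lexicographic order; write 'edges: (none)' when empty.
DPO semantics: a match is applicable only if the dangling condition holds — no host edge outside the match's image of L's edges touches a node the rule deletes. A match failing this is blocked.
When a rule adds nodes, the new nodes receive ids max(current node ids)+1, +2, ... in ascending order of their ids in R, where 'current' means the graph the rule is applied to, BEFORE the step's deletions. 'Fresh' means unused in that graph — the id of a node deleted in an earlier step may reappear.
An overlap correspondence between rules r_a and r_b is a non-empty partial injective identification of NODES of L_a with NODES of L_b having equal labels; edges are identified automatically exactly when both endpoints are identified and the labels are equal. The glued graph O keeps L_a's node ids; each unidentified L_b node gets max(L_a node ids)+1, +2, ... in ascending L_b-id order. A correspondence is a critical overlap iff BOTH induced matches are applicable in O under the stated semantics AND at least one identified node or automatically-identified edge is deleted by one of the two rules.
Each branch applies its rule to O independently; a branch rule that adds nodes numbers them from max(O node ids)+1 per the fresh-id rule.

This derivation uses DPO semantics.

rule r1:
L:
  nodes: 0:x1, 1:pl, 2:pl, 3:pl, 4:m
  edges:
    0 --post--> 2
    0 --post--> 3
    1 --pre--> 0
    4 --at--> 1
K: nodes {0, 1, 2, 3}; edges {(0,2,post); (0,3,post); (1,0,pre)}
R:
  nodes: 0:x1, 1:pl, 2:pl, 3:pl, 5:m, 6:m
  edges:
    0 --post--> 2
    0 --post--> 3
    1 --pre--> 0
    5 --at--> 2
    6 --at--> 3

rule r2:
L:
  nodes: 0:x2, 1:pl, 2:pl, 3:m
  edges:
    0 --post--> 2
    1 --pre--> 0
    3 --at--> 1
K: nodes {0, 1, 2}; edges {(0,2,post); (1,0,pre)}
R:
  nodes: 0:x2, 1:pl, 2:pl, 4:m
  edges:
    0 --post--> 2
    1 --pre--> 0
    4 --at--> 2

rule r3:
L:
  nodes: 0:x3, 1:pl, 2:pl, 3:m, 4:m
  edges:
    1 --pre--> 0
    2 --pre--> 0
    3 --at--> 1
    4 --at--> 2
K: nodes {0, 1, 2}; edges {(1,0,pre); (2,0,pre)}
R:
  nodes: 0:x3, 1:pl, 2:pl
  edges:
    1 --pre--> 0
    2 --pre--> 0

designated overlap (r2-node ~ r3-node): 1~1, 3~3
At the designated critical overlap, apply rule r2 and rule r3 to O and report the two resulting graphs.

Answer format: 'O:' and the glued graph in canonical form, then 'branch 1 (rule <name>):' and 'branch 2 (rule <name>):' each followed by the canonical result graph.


O:
nodes: 0:x2, 1:pl, 2:pl, 3:m, 4:x3, 5:pl, 6:m
edges: (0,2,post); (1,0,pre); (1,4,pre); (3,1,at); (5,4,pre); (6,5,at)
branch 1 (rule r2):
nodes: 0:x2, 1:pl, 2:pl, 4:x3, 5:pl, 6:m, 7:m
edges: (0,2,post); (1,0,pre); (1,4,pre); (5,4,pre); (6,5,at); (7,2,at)
branch 2 (rule r3):
nodes: 0:x2, 1:pl, 2:pl, 4:x3, 5:pl
edges: (0,2,post); (1,0,pre); (1,4,pre); (5,4,pre)


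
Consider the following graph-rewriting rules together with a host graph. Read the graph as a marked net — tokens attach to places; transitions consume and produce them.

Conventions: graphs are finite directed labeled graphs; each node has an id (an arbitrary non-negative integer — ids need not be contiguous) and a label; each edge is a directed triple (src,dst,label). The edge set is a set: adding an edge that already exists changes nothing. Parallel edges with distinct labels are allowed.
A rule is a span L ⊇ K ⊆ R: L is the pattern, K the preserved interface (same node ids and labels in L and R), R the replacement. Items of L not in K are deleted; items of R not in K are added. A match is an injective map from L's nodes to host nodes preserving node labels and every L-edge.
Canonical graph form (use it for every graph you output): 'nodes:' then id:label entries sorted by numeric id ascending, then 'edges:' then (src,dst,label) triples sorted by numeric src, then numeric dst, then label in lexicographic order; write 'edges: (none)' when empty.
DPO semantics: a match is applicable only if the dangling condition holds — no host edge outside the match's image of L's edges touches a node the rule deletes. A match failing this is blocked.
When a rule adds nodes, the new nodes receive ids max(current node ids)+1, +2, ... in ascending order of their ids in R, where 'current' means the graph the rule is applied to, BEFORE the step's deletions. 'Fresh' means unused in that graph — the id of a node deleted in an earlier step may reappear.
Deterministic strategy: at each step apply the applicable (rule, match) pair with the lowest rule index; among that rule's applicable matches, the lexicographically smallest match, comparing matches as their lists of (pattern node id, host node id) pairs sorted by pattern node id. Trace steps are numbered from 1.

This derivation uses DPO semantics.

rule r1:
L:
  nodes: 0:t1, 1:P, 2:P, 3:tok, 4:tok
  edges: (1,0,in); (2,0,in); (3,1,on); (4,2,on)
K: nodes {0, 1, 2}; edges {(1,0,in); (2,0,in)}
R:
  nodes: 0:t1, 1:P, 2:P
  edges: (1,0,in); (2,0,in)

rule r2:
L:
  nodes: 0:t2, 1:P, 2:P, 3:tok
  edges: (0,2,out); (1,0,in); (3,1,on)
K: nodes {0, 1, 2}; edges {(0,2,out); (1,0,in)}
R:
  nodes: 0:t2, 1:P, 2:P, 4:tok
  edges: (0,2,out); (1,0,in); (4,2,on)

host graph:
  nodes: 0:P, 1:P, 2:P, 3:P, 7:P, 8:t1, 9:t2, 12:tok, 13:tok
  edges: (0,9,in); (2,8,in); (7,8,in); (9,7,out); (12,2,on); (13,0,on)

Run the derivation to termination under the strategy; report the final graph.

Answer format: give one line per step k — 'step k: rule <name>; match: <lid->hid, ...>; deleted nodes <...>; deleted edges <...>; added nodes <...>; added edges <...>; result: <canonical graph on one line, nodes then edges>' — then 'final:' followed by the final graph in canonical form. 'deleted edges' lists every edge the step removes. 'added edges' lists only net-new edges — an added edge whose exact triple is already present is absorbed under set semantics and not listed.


step 1: rule r2; match: 0->9, 1->0, 2->7, 3->13; deleted nodes 13; deleted edges (13,0,on); added nodes 14; added edges (14,7,on); result: nodes: 0:P, 1:P, 2:P, 3:P, 7:P, 8:t1, 9:t2, 12:tok, 14:tok edges: (0,9,in); (2,8,in); (7,8,in); (9,7,out); (12,2,on); (14,7,on)
step 2: rule r1; match: 0->8, 1->2, 2->7, 3->12, 4->14; deleted nodes 12, 14; deleted edges (12,2,on); (14,7,on); added nodes (none); added edges (none); result: nodes: 0:P, 1:P, 2:P, 3:P, 7:P, 8:t1, 9:t2 edges: (0,9,in); (2,8,in); (7,8,in); (9,7,out)
final:
nodes: 0:P, 1:P, 2:P, 3:P, 7:P, 8:t1, 9:t2
edges: (0,9,in); (2,8,in); (7,8,in); (9,7,out)


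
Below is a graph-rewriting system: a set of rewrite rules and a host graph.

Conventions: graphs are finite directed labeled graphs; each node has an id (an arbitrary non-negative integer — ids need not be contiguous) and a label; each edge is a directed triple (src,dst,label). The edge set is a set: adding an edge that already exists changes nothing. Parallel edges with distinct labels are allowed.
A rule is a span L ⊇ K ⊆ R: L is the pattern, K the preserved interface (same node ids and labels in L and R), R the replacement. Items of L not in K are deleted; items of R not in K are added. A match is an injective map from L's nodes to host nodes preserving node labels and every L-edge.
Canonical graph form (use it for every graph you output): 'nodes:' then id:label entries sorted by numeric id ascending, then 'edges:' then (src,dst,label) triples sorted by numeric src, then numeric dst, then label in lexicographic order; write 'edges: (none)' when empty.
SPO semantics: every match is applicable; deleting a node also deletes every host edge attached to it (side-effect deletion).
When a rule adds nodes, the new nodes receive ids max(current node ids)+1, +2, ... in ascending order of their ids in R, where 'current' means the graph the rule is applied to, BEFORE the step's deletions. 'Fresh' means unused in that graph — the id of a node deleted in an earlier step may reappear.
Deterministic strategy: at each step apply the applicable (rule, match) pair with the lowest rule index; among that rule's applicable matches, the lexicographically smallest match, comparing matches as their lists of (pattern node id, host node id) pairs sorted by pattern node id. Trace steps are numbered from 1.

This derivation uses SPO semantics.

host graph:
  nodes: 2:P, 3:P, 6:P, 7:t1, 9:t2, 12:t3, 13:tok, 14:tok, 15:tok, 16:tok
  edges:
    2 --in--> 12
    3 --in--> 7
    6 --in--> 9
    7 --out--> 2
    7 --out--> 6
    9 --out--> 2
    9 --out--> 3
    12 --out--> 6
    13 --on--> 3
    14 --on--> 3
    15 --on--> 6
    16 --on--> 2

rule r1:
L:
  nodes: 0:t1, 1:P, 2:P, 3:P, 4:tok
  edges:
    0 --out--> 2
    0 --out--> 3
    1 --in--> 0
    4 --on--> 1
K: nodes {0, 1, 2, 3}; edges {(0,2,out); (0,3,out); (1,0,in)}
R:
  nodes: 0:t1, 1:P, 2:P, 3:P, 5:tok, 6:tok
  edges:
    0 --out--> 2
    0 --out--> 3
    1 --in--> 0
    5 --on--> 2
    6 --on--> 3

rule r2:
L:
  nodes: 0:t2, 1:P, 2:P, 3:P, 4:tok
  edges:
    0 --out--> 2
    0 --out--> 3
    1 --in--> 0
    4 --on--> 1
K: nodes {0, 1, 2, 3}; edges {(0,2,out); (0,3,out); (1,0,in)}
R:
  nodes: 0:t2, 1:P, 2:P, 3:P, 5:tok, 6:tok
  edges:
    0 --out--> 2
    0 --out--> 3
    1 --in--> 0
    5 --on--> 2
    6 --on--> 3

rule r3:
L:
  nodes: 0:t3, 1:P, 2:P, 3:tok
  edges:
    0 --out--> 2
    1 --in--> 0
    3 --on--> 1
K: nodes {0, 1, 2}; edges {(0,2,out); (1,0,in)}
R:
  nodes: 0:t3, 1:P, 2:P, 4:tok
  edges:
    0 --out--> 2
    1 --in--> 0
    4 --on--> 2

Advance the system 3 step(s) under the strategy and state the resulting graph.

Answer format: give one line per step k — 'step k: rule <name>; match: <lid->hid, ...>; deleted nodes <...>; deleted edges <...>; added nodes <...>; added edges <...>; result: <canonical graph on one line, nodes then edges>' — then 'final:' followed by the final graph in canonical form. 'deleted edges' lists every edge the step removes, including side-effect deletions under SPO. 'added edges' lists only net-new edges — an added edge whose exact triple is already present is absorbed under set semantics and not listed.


step 1: rule r1; match: 0->7, 1->3, 2->2, 3->6, 4->13; deleted nodes 13; deleted edges (13,3,on); added nodes 17, 18; added edges (17,2,on); (18,6,on); result: nodes: 2:P, 3:P, 6:P, 7:t1, 9:t2, 12:t3, 14:tok, 15:tok, 16:tok, 17:tok, 18:tok edges: (2,12,in); (3,7,in); (6,9,in); (7,2,out); (7,6,out); (9,2,out); (9,3,out); (12,6,out); (14,3,on); (15,6,on); (16,2,on); (17,2,on); (18,6,on)
step 2: rule r1; match: 0->7, 1->3, 2->2, 3->6, 4->14; deleted nodes 14; deleted edges (14,3,on); added nodes 19, 20; added edges (19,2,on); (20,6,on); result: nodes: 2:P, 3:P, 6:P, 7:t1, 9:t2, 12:t3, 15:tok, 16:tok, 17:tok, 18:tok, 19:tok, 20:tok edges: (2,12,in); (3,7,in); (6,9,in); (7,2,out); (7,6,out); (9,2,out); (9,3,out); (12,6,out); (15,6,on); (16,2,on); (17,2,on); (18,6,on); (19,2,on); (20,6,on)
step 3: rule r2; match: 0->9, 1->6, 2->2, 3->3, 4->15; deleted nodes 15; deleted edges (15,6,on); added nodes 21, 22; added edges (21,2,on); (22,3,on); result: nodes: 2:P, 3:P, 6:P, 7:t1, 9:t2, 12:t3, 16:tok, 17:tok, 18:tok, 19:tok, 20:tok, 21:tok, 22:tok edges: (2,12,in); (3,7,in); (6,9,in); (7,2,out); (7,6,out); (9,2,out); (9,3,out); (12,6,out); (16,2,on); (17,2,on); (18,6,on); (19,2,on); (20,6,on); (21,2,on); (22,3,on)
final:
nodes: 2:P, 3:P, 6:P, 7:t1, 9:t2, 12:t3, 16:tok, 17:tok, 18:tok, 19:tok, 20:tok, 21:tok, 22:tok
edges: (2,12,in); (3,7,in); (6,9,in); (7,2,out); (7,6,out); (9,2,out); (9,3,out); (12,6,out); (16,2,on); (17,2,on); (18,6,on); (19,2,on); (20,6,on); (21,2,on); (22,3,on)


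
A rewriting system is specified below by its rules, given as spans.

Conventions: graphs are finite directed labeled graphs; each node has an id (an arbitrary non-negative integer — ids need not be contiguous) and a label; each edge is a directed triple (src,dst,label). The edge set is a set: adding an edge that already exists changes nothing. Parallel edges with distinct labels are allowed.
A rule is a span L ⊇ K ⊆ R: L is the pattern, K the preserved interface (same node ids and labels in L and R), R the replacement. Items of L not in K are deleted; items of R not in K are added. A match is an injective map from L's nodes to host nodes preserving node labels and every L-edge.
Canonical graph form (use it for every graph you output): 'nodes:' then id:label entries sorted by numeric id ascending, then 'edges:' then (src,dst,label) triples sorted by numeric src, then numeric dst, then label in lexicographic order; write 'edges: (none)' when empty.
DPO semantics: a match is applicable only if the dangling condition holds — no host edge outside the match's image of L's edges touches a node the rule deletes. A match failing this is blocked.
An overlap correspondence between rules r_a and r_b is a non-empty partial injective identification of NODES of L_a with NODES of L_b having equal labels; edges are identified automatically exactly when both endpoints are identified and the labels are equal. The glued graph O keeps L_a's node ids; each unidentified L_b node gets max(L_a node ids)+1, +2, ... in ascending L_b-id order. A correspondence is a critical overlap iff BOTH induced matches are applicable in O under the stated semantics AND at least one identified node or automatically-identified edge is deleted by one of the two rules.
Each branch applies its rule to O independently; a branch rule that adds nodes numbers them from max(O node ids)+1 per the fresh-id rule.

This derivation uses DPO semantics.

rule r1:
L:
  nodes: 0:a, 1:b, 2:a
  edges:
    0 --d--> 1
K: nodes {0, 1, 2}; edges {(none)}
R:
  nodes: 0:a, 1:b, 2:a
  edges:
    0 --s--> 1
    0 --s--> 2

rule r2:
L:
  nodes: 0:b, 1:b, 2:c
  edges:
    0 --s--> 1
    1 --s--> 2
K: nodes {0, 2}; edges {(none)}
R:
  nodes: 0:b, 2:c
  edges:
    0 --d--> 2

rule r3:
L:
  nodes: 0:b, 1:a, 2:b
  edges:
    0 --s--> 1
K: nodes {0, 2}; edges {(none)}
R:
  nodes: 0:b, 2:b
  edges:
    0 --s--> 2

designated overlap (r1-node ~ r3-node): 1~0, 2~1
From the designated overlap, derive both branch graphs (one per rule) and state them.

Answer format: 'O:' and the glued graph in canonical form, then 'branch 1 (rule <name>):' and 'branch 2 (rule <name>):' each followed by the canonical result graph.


O:
nodes: 0:a, 1:b, 2:a, 3:b
edges: (0,1,d); (1,2,s)
branch 1 (rule r1):
nodes: 0:a, 1:b, 2:a, 3:b
edges: (0,1,s); (0,2,s); (1,2,s)
branch 2 (rule r3):
nodes: 0:a, 1:b, 3:b
edges: (0,1,d); (1,3,s)


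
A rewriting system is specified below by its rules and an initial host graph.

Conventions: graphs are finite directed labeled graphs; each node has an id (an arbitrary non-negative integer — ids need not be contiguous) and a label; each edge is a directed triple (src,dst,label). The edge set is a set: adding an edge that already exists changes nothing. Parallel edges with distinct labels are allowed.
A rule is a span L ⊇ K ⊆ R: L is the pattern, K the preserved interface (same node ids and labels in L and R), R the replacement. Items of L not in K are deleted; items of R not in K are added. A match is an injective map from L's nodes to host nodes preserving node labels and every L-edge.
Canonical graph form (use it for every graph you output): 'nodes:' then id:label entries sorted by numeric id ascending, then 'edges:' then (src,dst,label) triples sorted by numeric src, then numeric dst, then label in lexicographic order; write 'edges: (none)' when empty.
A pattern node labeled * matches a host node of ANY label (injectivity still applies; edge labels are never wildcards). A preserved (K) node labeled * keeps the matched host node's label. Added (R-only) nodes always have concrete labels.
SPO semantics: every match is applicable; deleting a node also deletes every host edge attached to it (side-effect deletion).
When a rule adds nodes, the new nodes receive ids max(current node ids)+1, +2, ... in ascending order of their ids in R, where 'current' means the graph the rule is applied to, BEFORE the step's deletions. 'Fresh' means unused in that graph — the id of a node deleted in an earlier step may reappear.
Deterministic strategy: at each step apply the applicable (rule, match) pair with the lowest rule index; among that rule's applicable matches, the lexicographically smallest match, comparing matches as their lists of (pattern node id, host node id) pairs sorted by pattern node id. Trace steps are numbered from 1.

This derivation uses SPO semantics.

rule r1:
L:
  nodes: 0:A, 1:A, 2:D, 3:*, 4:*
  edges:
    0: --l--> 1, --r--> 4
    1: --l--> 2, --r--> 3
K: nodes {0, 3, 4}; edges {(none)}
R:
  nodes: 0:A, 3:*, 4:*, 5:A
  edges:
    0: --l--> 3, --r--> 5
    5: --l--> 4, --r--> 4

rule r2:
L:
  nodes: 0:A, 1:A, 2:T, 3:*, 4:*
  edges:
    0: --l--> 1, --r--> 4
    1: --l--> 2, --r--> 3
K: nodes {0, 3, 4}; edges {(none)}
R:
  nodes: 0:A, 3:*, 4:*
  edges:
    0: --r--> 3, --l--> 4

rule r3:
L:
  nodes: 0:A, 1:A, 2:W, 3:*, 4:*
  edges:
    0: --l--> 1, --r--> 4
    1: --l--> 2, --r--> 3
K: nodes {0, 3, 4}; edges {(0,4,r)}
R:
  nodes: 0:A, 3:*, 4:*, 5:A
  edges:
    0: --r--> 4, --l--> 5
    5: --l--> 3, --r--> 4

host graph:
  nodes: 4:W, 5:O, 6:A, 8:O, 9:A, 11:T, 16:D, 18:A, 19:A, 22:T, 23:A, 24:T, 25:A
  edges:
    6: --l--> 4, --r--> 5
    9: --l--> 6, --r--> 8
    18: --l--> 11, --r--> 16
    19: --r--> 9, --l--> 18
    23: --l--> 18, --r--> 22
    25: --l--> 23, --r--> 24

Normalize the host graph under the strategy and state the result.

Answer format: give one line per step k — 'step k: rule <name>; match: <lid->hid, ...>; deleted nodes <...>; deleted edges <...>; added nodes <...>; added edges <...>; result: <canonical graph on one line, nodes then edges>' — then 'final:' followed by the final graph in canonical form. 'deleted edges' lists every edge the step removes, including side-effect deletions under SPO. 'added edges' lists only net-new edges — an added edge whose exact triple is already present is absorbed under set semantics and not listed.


step 1: rule r2; match: 0->19, 1->18, 2->11, 3->16, 4->9; deleted nodes 11, 18; deleted edges (18,11,l); (18,16,r); (19,9,r); (19,18,l); (23,18,l); added nodes (none); added edges (19,9,l); (19,16,r); result: nodes: 4:W, 5:O, 6:A, 8:O, 9:A, 16:D, 19:A, 22:T, 23:A, 24:T, 25:A edges: (6,4,l); (6,5,r); (9,6,l); (9,8,r); (19,9,l); (19,16,r); (23,22,r); (25,23,l); (25,24,r)
step 2: rule r3; match: 0->9, 1->6, 2->4, 3->5, 4->8; deleted nodes 4, 6; deleted edges (6,4,l); (6,5,r); (9,6,l); added nodes 26; added edges (9,26,l); (26,5,l); (26,8,r); result: nodes: 5:O, 8:O, 9:A, 16:D, 19:A, 22:T, 23:A, 24:T, 25:A, 26:A edges: (9,8,r); (9,26,l); (19,9,l); (19,16,r); (23,22,r); (25,23,l); (25,24,r); (26,5,l); (26,8,r)
final:
nodes: 5:O, 8:O, 9:A, 16:D, 19:A, 22:T, 23:A, 24:T, 25:A, 26:A
edges: (9,8,r); (9,26,l); (19,9,l); (19,16,r); (23,22,r); (25,23,l); (25,24,r); (26,5,l); (26,8,r)
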